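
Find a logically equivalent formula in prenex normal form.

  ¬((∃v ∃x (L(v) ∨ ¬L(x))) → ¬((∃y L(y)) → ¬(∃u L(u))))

∃v ∃x ∀y ∀u ((L(v) ∨ ¬L(x)) ∧ (¬L(y) ∨ ¬L(u)))

Eliminate → and ↔ using ¬ and ∨.
  ¬(¬(∃v ∃x (L(v) ∨ ¬L(x))) ∨ ¬(¬(∃y L(y)) ∨ ¬(∃u L(u))))
Push ¬ through the quantifiers and connectives to reach negation normal form:
  (∃v ∃x (L(v) ∨ ¬L(x))) ∧ ((∀y ¬L(y)) ∨ (∀u ¬L(u)))
All bound variables are already distinct, so no renaming is needed.
Extract every quantifier outward, since the variables are now distinct and don't occur free across branches:
  ∃v ∃x ∀y ∀u ((L(v) ∨ ¬L(x)) ∧ (¬L(y) ∨ ¬L(u)))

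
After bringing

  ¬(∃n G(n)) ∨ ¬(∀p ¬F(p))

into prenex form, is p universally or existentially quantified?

existential

Drive negations inward (¬∀x A ≡ ∃x ¬A, ¬∃x A ≡ ∀x ¬A, De Morgan for ∧/∨):
  (∀n ¬G(n)) ∨ (∃p F(p))
Extract every quantifier outward, since the variables are now distinct and don't occur free across branches:
  ∀n ∃p (¬G(n) ∨ F(p))
The quantifier ∀p sits under an odd number of negations, so it flips to ∃p.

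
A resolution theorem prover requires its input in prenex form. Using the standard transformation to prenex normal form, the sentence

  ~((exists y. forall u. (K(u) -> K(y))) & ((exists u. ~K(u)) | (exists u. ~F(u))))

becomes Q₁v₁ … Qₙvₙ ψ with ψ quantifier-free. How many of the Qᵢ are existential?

Eliminate → and ↔ using ¬ and ∨.
  ~((exists y. forall u. (~K(u) | K(y))) & ((exists u. ~K(u)) | (exists u. ~F(u))))
Push ¬ through the quantifiers and connectives to reach negation normal form:
  (forall y. exists u. (K(u) & ~K(y))) | (forall u. K(u)) & (forall u. F(u))
Give each quantifier a distinct variable: u↦x, u↦a.
  (forall y. exists u. (K(u) & ~K(y))) | (forall x. K(x)) & (forall a. F(a))
Extract every quantifier outward, since the variables are now distinct and don't occur free across branches:
  forall y. exists u. forall x. forall a. (K(u) & ~K(y) | K(x) & F(a))
The prefix is forall y exists u forall x forall a: 3 universal, 1 existential.

1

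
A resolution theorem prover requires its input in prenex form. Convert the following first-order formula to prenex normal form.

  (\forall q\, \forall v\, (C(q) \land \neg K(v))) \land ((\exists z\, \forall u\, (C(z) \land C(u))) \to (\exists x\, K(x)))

First replace A → B with ¬A ∨ B.
  (\forall q\, \forall v\, (C(q) \land \neg K(v))) \land (\neg (\exists z\, \forall u\, (C(z) \land C(u))) \lor (\exists x\, K(x)))
Push ¬ through the quantifiers and connectives to reach negation normal form:
  (\forall q\, \forall v\, (C(q) \land \neg K(v))) \land ((\forall z\, \exists u\, (\neg C(z) \lor \neg C(u))) \lor (\exists x\, K(x)))
Finally move all quantifiers to the prefix:
  \forall q\, \forall v\, \forall z\, \exists u\, \exists x\, (C(q) \land \neg K(v) \land (\neg C(z) \lor \neg C(u) \lor K(x)))

\forall q\, \forall v\, \forall z\, \exists u\, \exists x\, (C(q) \land \neg K(v) \land (\neg C(z) \lor \neg C(u) \lor K(x)))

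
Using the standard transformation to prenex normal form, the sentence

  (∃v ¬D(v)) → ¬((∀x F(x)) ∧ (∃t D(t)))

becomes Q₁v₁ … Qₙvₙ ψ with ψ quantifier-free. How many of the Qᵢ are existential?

1

First replace A → B with ¬A ∨ B.
  ¬(∃v ¬D(v)) ∨ ¬((∀x F(x)) ∧ (∃t D(t)))
Drive negations inward (¬∀x A ≡ ∃x ¬A, ¬∃x A ≡ ∀x ¬A, De Morgan for ∧/∨):
  (∀v D(v)) ∨ (∃x ¬F(x)) ∨ (∀t ¬D(t))
All bound variables are already distinct, so no renaming is needed.
Pull the quantifiers to the front (each side's bound variable is not free in the other side):
  ∀v ∃x ∀t (D(v) ∨ ¬F(x) ∨ ¬D(t))
The prefix is ∀v ∃x ∀t: 2 universal, 1 existential.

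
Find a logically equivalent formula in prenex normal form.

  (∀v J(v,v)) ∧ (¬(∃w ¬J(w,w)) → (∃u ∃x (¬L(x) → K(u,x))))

∀v ∃w ∃u ∃x (J(v,v) ∧ (¬J(w,w) ∨ L(x) ∨ K(u,x)))

Eliminate → and ↔ using ¬ and ∨.
  (∀v J(v,v)) ∧ (¬¬(∃w ¬J(w,w)) ∨ (∃u ∃x (¬¬L(x) ∨ K(u,x))))
Move each ¬ inward, flipping quantifiers it crosses:
  (∀v J(v,v)) ∧ ((∃w ¬J(w,w)) ∨ (∃u ∃x (L(x) ∨ K(u,x))))
All bound variables are already distinct, so no renaming is needed.
Finally move all quantifiers to the prefix:
  ∀v ∃w ∃u ∃x (J(v,v) ∧ (¬J(w,w) ∨ L(x) ∨ K(u,x)))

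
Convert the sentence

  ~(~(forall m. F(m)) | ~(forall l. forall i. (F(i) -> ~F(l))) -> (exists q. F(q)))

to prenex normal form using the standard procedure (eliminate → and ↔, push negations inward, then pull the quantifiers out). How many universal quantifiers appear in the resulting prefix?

Rewrite implications/biconditionals: A → B as ¬A ∨ B.
  ~(~(~(forall m. F(m)) | ~(forall l. forall i. (~F(i) | ~F(l)))) | (exists q. F(q)))
Move each ¬ inward, flipping quantifiers it crosses:
  ((exists m. ~F(m)) | (exists l. exists i. (F(i) & F(l)))) & (forall q. ~F(q))
Extract every quantifier outward, since the variables are now distinct and don't occur free across branches:
  exists m. exists l. exists i. forall q. ((~F(m) | F(i) & F(l)) & ~F(q))
The prefix is exists m exists l exists i forall q: 1 universal, 3 existential.

1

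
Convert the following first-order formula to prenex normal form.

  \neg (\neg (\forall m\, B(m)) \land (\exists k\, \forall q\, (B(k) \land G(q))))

Push ¬ through the quantifiers and connectives to reach negation normal form:
  (\forall m\, B(m)) \lor (\forall k\, \exists q\, (\neg B(k) \lor \neg G(q)))
Extract every quantifier outward, since the variables are now distinct and don't occur free across branches:
  \forall m\, \forall k\, \exists q\, (B(m) \lor \neg B(k) \lor \neg G(q))

\forall m\, \forall k\, \exists q\, (B(m) \lor \neg B(k) \lor \neg G(q))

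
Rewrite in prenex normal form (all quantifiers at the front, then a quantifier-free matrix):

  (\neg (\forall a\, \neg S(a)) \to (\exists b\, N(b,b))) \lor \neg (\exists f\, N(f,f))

\forall a\, \exists b\, \forall f\, (\neg S(a) \lor N(b,b) \lor \neg N(f,f))

Rewrite implications/biconditionals: A → B as ¬A ∨ B.
  \neg \neg (\forall a\, \neg S(a)) \lor (\exists b\, N(b,b)) \lor \neg (\exists f\, N(f,f))
Push ¬ through the quantifiers and connectives to reach negation normal form:
  (\forall a\, \neg S(a)) \lor (\exists b\, N(b,b)) \lor (\forall f\, \neg N(f,f))
Pull the quantifiers to the front (each side's bound variable is not free in the other side):
  \forall a\, \exists b\, \forall f\, (\neg S(a) \lor N(b,b) \lor \neg N(f,f))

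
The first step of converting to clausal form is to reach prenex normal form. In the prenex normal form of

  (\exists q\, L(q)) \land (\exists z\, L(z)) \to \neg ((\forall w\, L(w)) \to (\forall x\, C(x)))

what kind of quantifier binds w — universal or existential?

universal

First replace A → B with ¬A ∨ B.
  \neg ((\exists q\, L(q)) \land (\exists z\, L(z))) \lor \neg (\neg (\forall w\, L(w)) \lor (\forall x\, C(x)))
Drive negations inward (¬∀x A ≡ ∃x ¬A, ¬∃x A ≡ ∀x ¬A, De Morgan for ∧/∨):
  (\forall q\, \neg L(q)) \lor (\forall z\, \neg L(z)) \lor (\forall w\, L(w)) \land (\exists x\, \neg C(x))
Finally move all quantifiers to the prefix:
  \forall q\, \forall z\, \forall w\, \exists x\, (\neg L(q) \lor \neg L(z) \lor L(w) \land \neg C(x))
The quantifier \forall w sits under an even number of negations (counting the antecedent side of each →), so it remains universal.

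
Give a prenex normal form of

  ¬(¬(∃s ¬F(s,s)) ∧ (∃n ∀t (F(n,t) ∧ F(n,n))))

∃s ∀n ∃t (¬F(s,s) ∨ ¬F(n,t) ∨ ¬F(n,n))

Move each ¬ inward, flipping quantifiers it crosses:
  (∃s ¬F(s,s)) ∨ (∀n ∃t (¬F(n,t) ∨ ¬F(n,n)))
Pull the quantifiers to the front (each side's bound variable is not free in the other side):
  ∃s ∀n ∃t (¬F(s,s) ∨ ¬F(n,t) ∨ ¬F(n,n))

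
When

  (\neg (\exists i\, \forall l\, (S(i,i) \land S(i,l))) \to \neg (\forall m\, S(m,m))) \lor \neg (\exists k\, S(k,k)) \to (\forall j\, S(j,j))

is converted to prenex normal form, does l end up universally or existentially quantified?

existential

First replace A → B with ¬A ∨ B.
  \neg (\neg \neg (\exists i\, \forall l\, (S(i,i) \land S(i,l))) \lor \neg (\forall m\, S(m,m)) \lor \neg (\exists k\, S(k,k))) \lor (\forall j\, S(j,j))
Drive negations inward (¬∀x A ≡ ∃x ¬A, ¬∃x A ≡ ∀x ¬A, De Morgan for ∧/∨):
  (\forall i\, \exists l\, (\neg S(i,i) \lor \neg S(i,l))) \land (\forall m\, S(m,m)) \land (\exists k\, S(k,k)) \lor (\forall j\, S(j,j))
All bound variables are already distinct, so no renaming is needed.
Extract every quantifier outward, since the variables are now distinct and don't occur free across branches:
  \forall i\, \exists l\, \forall m\, \exists k\, \forall j\, ((\neg S(i,i) \lor \neg S(i,l)) \land S(m,m) \land S(k,k) \lor S(j,j))
The quantifier \forall l sits under an odd number of negations (counting the antecedent side of each →), so it flips to \exists l.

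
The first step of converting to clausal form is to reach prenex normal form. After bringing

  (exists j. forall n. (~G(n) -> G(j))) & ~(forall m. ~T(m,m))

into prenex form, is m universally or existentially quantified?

existential

Rewrite implications/biconditionals: A → B as ¬A ∨ B.
  (exists j. forall n. (~~G(n) | G(j))) & ~(forall m. ~T(m,m))
Drive negations inward (¬∀x A ≡ ∃x ¬A, ¬∃x A ≡ ∀x ¬A, De Morgan for ∧/∨):
  (exists j. forall n. (G(n) | G(j))) & (exists m. T(m,m))
Finally move all quantifiers to the prefix:
  exists j. forall n. exists m. ((G(n) | G(j)) & T(m,m))
The quantifier forall m sits under an odd number of negations (counting the antecedent side of each →), so it flips to exists m.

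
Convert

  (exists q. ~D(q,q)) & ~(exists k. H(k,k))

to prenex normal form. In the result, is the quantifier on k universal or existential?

universal

Drive negations inward (¬∀x A ≡ ∃x ¬A, ¬∃x A ≡ ∀x ¬A, De Morgan for ∧/∨):
  (exists q. ~D(q,q)) & (forall k. ~H(k,k))
Extract every quantifier outward, since the variables are now distinct and don't occur free across branches:
  exists q. forall k. (~D(q,q) & ~H(k,k))
The quantifier exists k sits under an odd number of negations, so it flips to forall k.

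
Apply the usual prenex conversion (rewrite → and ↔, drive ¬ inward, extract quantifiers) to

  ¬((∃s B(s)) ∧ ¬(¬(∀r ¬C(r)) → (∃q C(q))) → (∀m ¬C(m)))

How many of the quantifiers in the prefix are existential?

3

Rewrite implications/biconditionals: A → B as ¬A ∨ B.
  ¬(¬((∃s B(s)) ∧ ¬(¬¬(∀r ¬C(r)) ∨ (∃q C(q)))) ∨ (∀m ¬C(m)))
Push ¬ through the quantifiers and connectives to reach negation normal form:
  (∃s B(s)) ∧ (∃r C(r)) ∧ (∀q ¬C(q)) ∧ (∃m C(m))
All bound variables are already distinct, so no renaming is needed.
Finally move all quantifiers to the prefix:
  ∃s ∃r ∀q ∃m (B(s) ∧ C(r) ∧ ¬C(q) ∧ C(m))
The prefix is ∃s ∃r ∀q ∃m: 1 universal, 3 existential.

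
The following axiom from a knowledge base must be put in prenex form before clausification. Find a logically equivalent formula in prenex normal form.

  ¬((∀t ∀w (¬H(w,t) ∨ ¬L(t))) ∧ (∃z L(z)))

Push ¬ through the quantifiers and connectives to reach negation normal form:
  (∃t ∃w (H(w,t) ∧ L(t))) ∨ (∀z ¬L(z))
All bound variables are already distinct, so no renaming is needed.
Pull the quantifiers to the front (each side's bound variable is not free in the other side):
  ∃t ∃w ∀z (H(w,t) ∧ L(t) ∨ ¬L(z))

∃t ∃w ∀z (H(w,t) ∧ L(t) ∨ ¬L(z))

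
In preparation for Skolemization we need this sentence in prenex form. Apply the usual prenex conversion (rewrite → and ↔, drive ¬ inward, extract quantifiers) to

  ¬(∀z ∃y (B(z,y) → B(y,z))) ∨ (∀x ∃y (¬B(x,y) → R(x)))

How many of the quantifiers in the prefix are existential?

Rewrite implications/biconditionals: A → B as ¬A ∨ B.
  ¬(∀z ∃y (¬B(z,y) ∨ B(y,z))) ∨ (∀x ∃y (¬¬B(x,y) ∨ R(x)))
Move each ¬ inward, flipping quantifiers it crosses:
  (∃z ∀y (B(z,y) ∧ ¬B(y,z))) ∨ (∀x ∃y (B(x,y) ∨ R(x)))
Give each quantifier a distinct variable: y↦t.
  (∃z ∀y (B(z,y) ∧ ¬B(y,z))) ∨ (∀x ∃t (B(x,t) ∨ R(x)))
Extract every quantifier outward, since the variables are now distinct and don't occur free across branches:
  ∃z ∀y ∀x ∃t (B(z,y) ∧ ¬B(y,z) ∨ B(x,t) ∨ R(x))
The prefix is ∃z ∀y ∀x ∃t: 2 universal, 2 existential.

2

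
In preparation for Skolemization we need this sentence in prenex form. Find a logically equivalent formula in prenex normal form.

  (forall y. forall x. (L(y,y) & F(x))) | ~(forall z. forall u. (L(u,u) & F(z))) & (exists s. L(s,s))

Move each ¬ inward, flipping quantifiers it crosses:
  (forall y. forall x. (L(y,y) & F(x))) | (exists z. exists u. (~L(u,u) | ~F(z))) & (exists s. L(s,s))
All bound variables are already distinct, so no renaming is needed.
Finally move all quantifiers to the prefix:
  forall y. forall x. exists z. exists u. exists s. (L(y,y) & F(x) | (~L(u,u) | ~F(z)) & L(s,s))

forall y. forall x. exists z. exists u. exists s. (L(y,y) & F(x) | (~L(u,u) | ~F(z)) & L(s,s))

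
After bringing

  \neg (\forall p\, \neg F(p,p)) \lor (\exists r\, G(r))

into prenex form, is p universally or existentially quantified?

existential

Drive negations inward (¬∀x A ≡ ∃x ¬A, ¬∃x A ≡ ∀x ¬A, De Morgan for ∧/∨):
  (\exists p\, F(p,p)) \lor (\exists r\, G(r))
Extract every quantifier outward, since the variables are now distinct and don't occur free across branches:
  \exists p\, \exists r\, (F(p,p) \lor G(r))
The quantifier \forall p sits under an odd number of negations, so it flips to \exists p.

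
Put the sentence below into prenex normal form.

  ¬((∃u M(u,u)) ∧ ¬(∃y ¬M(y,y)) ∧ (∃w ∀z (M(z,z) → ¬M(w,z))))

Eliminate → and ↔ using ¬ and ∨.
  ¬((∃u M(u,u)) ∧ ¬(∃y ¬M(y,y)) ∧ (∃w ∀z (¬M(z,z) ∨ ¬M(w,z))))
Push ¬ through the quantifiers and connectives to reach negation normal form:
  (∀u ¬M(u,u)) ∨ (∃y ¬M(y,y)) ∨ (∀w ∃z (M(z,z) ∧ M(w,z)))
All bound variables are already distinct, so no renaming is needed.
Extract every quantifier outward, since the variables are now distinct and don't occur free across branches:
  ∀u ∃y ∀w ∃z (¬M(u,u) ∨ ¬M(y,y) ∨ M(z,z) ∧ M(w,z))

∀u ∃y ∀w ∃z (¬M(u,u) ∨ ¬M(y,y) ∨ M(z,z) ∧ M(w,z))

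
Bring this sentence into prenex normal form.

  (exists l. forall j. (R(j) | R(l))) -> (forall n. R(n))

forall l. exists j. forall n. (~R(j) & ~R(l) | R(n))

Rewrite implications/biconditionals: A → B as ¬A ∨ B.
  ~(exists l. forall j. (R(j) | R(l))) | (forall n. R(n))
Push ¬ through the quantifiers and connectives to reach negation normal form:
  (forall l. exists j. (~R(j) & ~R(l))) | (forall n. R(n))
Extract every quantifier outward, since the variables are now distinct and don't occur free across branches:
  forall l. exists j. forall n. (~R(j) & ~R(l) | R(n))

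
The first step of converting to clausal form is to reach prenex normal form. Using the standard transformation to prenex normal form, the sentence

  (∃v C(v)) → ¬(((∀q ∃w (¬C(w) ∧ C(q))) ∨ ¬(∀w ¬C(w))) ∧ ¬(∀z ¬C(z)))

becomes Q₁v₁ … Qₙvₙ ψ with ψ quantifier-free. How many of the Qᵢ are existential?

1

First replace A → B with ¬A ∨ B.
  ¬(∃v C(v)) ∨ ¬(((∀q ∃w (¬C(w) ∧ C(q))) ∨ ¬(∀w ¬C(w))) ∧ ¬(∀z ¬C(z)))
Drive negations inward (¬∀x A ≡ ∃x ¬A, ¬∃x A ≡ ∀x ¬A, De Morgan for ∧/∨):
  (∀v ¬C(v)) ∨ (∃q ∀w (C(w) ∨ ¬C(q))) ∧ (∀w ¬C(w)) ∨ (∀z ¬C(z))
Give each quantifier a distinct variable: w↦y1.
  (∀v ¬C(v)) ∨ (∃q ∀w (C(w) ∨ ¬C(q))) ∧ (∀y1 ¬C(y1)) ∨ (∀z ¬C(z))
Pull the quantifiers to the front (each side's bound variable is not free in the other side):
  ∀v ∃q ∀w ∀y1 ∀z (¬C(v) ∨ (C(w) ∨ ¬C(q)) ∧ ¬C(y1) ∨ ¬C(z))
The prefix is ∀v ∃q ∀w ∀y1 ∀z: 4 universal, 1 existential.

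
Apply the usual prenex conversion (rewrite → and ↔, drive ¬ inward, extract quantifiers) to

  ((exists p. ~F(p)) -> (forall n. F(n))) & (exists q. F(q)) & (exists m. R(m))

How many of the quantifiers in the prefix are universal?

First replace A → B with ¬A ∨ B.
  (~(exists p. ~F(p)) | (forall n. F(n))) & (exists q. F(q)) & (exists m. R(m))
Move each ¬ inward, flipping quantifiers it crosses:
  ((forall p. F(p)) | (forall n. F(n))) & (exists q. F(q)) & (exists m. R(m))
All bound variables are already distinct, so no renaming is needed.
Finally move all quantifiers to the prefix:
  forall p. forall n. exists q. exists m. ((F(p) | F(n)) & F(q) & R(m))
The prefix is forall p forall n exists q exists m: 2 universal, 2 existential.

2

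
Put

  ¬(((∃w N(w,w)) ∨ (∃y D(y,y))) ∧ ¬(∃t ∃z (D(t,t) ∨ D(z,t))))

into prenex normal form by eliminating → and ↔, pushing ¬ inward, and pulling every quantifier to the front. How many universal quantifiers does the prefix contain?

2

Move each ¬ inward, flipping quantifiers it crosses:
  (∀w ¬N(w,w)) ∧ (∀y ¬D(y,y)) ∨ (∃t ∃z (D(t,t) ∨ D(z,t)))
All bound variables are already distinct, so no renaming is needed.
Extract every quantifier outward, since the variables are now distinct and don't occur free across branches:
  ∀w ∀y ∃t ∃z (¬N(w,w) ∧ ¬D(y,y) ∨ D(t,t) ∨ D(z,t))
The prefix is ∀w ∀y ∃t ∃z: 2 universal, 2 existential.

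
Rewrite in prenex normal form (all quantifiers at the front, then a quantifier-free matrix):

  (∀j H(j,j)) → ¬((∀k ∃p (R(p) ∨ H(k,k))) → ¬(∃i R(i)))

Rewrite implications/biconditionals: A → B as ¬A ∨ B.
  ¬(∀j H(j,j)) ∨ ¬(¬(∀k ∃p (R(p) ∨ H(k,k))) ∨ ¬(∃i R(i)))
Push ¬ through the quantifiers and connectives to reach negation normal form:
  (∃j ¬H(j,j)) ∨ (∀k ∃p (R(p) ∨ H(k,k))) ∧ (∃i R(i))
All bound variables are already distinct, so no renaming is needed.
Finally move all quantifiers to the prefix:
  ∃j ∀k ∃p ∃i (¬H(j,j) ∨ (R(p) ∨ H(k,k)) ∧ R(i))

∃j ∀k ∃p ∃i (¬H(j,j) ∨ (R(p) ∨ H(k,k)) ∧ R(i))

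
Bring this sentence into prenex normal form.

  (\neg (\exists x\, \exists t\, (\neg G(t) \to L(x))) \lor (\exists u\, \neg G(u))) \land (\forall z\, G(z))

Eliminate → and ↔ using ¬ and ∨.
  (\neg (\exists x\, \exists t\, (\neg \neg G(t) \lor L(x))) \lor (\exists u\, \neg G(u))) \land (\forall z\, G(z))
Push ¬ through the quantifiers and connectives to reach negation normal form:
  ((\forall x\, \forall t\, (\neg G(t) \land \neg L(x))) \lor (\exists u\, \neg G(u))) \land (\forall z\, G(z))
All bound variables are already distinct, so no renaming is needed.
Finally move all quantifiers to the prefix:
  \forall x\, \forall t\, \exists u\, \forall z\, ((\neg G(t) \land \neg L(x) \lor \neg G(u)) \land G(z))

\forall x\, \forall t\, \exists u\, \forall z\, ((\neg G(t) \land \neg L(x) \lor \neg G(u)) \land G(z))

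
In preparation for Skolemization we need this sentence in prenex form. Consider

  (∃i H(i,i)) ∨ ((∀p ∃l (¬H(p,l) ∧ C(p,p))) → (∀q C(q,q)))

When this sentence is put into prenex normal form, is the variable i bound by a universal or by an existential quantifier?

Rewrite implications/biconditionals: A → B as ¬A ∨ B.
  (∃i H(i,i)) ∨ ¬(∀p ∃l (¬H(p,l) ∧ C(p,p))) ∨ (∀q C(q,q))
Push ¬ through the quantifiers and connectives to reach negation normal form:
  (∃i H(i,i)) ∨ (∃p ∀l (H(p,l) ∨ ¬C(p,p))) ∨ (∀q C(q,q))
All bound variables are already distinct, so no renaming is needed.
Finally move all quantifiers to the prefix:
  ∃i ∃p ∀l ∀q (H(i,i) ∨ H(p,l) ∨ ¬C(p,p) ∨ C(q,q))
The quantifier ∃i sits under an even number of negations (counting the antecedent side of each →), so it remains existential.

existential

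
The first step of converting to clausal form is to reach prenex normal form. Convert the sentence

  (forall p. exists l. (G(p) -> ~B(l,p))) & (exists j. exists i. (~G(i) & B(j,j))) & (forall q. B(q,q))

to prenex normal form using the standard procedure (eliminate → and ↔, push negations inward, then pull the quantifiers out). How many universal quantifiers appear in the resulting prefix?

2

Rewrite implications/biconditionals: A → B as ¬A ∨ B.
  (forall p. exists l. (~G(p) | ~B(l,p))) & (exists j. exists i. (~G(i) & B(j,j))) & (forall q. B(q,q))
All bound variables are already distinct, so no renaming is needed.
Pull the quantifiers to the front (each side's bound variable is not free in the other side):
  forall p. exists l. exists j. exists i. forall q. ((~G(p) | ~B(l,p)) & ~G(i) & B(j,j) & B(q,q))
The prefix is forall p exists l exists j exists i forall q: 2 universal, 3 existential.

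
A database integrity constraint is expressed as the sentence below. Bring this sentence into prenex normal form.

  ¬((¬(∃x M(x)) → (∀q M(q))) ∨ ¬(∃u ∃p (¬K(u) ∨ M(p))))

∀x ∃q ∃u ∃p (¬M(x) ∧ ¬M(q) ∧ (¬K(u) ∨ M(p)))

Rewrite implications/biconditionals: A → B as ¬A ∨ B.
  ¬(¬¬(∃x M(x)) ∨ (∀q M(q)) ∨ ¬(∃u ∃p (¬K(u) ∨ M(p))))
Drive negations inward (¬∀x A ≡ ∃x ¬A, ¬∃x A ≡ ∀x ¬A, De Morgan for ∧/∨):
  (∀x ¬M(x)) ∧ (∃q ¬M(q)) ∧ (∃u ∃p (¬K(u) ∨ M(p)))
All bound variables are already distinct, so no renaming is needed.
Pull the quantifiers to the front (each side's bound variable is not free in the other side):
  ∀x ∃q ∃u ∃p (¬M(x) ∧ ¬M(q) ∧ (¬K(u) ∨ M(p)))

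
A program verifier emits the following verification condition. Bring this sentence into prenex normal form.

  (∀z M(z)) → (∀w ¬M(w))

∃z ∀w (¬M(z) ∨ ¬M(w))

Rewrite implications/biconditionals: A → B as ¬A ∨ B.
  ¬(∀z M(z)) ∨ (∀w ¬M(w))
Drive negations inward (¬∀x A ≡ ∃x ¬A, ¬∃x A ≡ ∀x ¬A, De Morgan for ∧/∨):
  (∃z ¬M(z)) ∨ (∀w ¬M(w))
Finally move all quantifiers to the prefix:
  ∃z ∀w (¬M(z) ∨ ¬M(w))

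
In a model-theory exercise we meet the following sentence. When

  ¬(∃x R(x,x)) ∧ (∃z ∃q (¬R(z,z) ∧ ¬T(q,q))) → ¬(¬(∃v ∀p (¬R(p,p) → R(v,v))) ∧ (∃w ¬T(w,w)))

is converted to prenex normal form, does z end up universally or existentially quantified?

universal

Rewrite implications/biconditionals: A → B as ¬A ∨ B.
  ¬(¬(∃x R(x,x)) ∧ (∃z ∃q (¬R(z,z) ∧ ¬T(q,q)))) ∨ ¬(¬(∃v ∀p (¬¬R(p,p) ∨ R(v,v))) ∧ (∃w ¬T(w,w)))
Drive negations inward (¬∀x A ≡ ∃x ¬A, ¬∃x A ≡ ∀x ¬A, De Morgan for ∧/∨):
  (∃x R(x,x)) ∨ (∀z ∀q (R(z,z) ∨ T(q,q))) ∨ (∃v ∀p (R(p,p) ∨ R(v,v))) ∨ (∀w T(w,w))
Extract every quantifier outward, since the variables are now distinct and don't occur free across branches:
  ∃x ∀z ∀q ∃v ∀p ∀w (R(x,x) ∨ R(z,z) ∨ T(q,q) ∨ R(p,p) ∨ R(v,v) ∨ T(w,w))
The quantifier ∃z sits under an odd number of negations (counting the antecedent side of each →), so it flips to ∀z.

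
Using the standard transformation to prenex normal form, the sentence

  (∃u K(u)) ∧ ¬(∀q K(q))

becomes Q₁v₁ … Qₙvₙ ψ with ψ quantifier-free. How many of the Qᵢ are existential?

Push ¬ through the quantifiers and connectives to reach negation normal form:
  (∃u K(u)) ∧ (∃q ¬K(q))
Extract every quantifier outward, since the variables are now distinct and don't occur free across branches:
  ∃u ∃q (K(u) ∧ ¬K(q))
The prefix is ∃u ∃q: 0 universal, 2 existential.

2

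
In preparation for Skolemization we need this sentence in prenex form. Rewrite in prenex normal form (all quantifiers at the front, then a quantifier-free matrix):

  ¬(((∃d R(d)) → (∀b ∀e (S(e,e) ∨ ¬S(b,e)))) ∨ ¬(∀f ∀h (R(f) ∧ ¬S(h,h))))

Eliminate → and ↔ using ¬ and ∨.
  ¬(¬(∃d R(d)) ∨ (∀b ∀e (S(e,e) ∨ ¬S(b,e))) ∨ ¬(∀f ∀h (R(f) ∧ ¬S(h,h))))
Push ¬ through the quantifiers and connectives to reach negation normal form:
  (∃d R(d)) ∧ (∃b ∃e (¬S(e,e) ∧ S(b,e))) ∧ (∀f ∀h (R(f) ∧ ¬S(h,h)))
Finally move all quantifiers to the prefix:
  ∃d ∃b ∃e ∀f ∀h (R(d) ∧ ¬S(e,e) ∧ S(b,e) ∧ R(f) ∧ ¬S(h,h))

∃d ∃b ∃e ∀f ∀h (R(d) ∧ ¬S(e,e) ∧ S(b,e) ∧ R(f) ∧ ¬S(h,h))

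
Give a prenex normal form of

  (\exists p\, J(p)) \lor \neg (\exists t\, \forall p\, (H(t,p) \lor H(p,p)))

Drive negations inward (¬∀x A ≡ ∃x ¬A, ¬∃x A ≡ ∀x ¬A, De Morgan for ∧/∨):
  (\exists p\, J(p)) \lor (\forall t\, \exists p\, (\neg H(t,p) \land \neg H(p,p)))
Standardize variables apart so no two quantifiers bind the same name: p↦w.
  (\exists p\, J(p)) \lor (\forall t\, \exists w\, (\neg H(t,w) \land \neg H(w,w)))
Finally move all quantifiers to the prefix:
  \exists p\, \forall t\, \exists w\, (J(p) \lor \neg H(t,w) \land \neg H(w,w))

\exists p\, \forall t\, \exists w\, (J(p) \lor \neg H(t,w) \land \neg H(w,w))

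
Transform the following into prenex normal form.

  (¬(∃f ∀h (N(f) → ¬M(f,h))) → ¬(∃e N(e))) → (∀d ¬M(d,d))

Eliminate → and ↔ using ¬ and ∨.
  ¬(¬¬(∃f ∀h (¬N(f) ∨ ¬M(f,h))) ∨ ¬(∃e N(e))) ∨ (∀d ¬M(d,d))
Drive negations inward (¬∀x A ≡ ∃x ¬A, ¬∃x A ≡ ∀x ¬A, De Morgan for ∧/∨):
  (∀f ∃h (N(f) ∧ M(f,h))) ∧ (∃e N(e)) ∨ (∀d ¬M(d,d))
All bound variables are already distinct, so no renaming is needed.
Pull the quantifiers to the front (each side's bound variable is not free in the other side):
  ∀f ∃h ∃e ∀d (N(f) ∧ M(f,h) ∧ N(e) ∨ ¬M(d,d))

∀f ∃h ∃e ∀d (N(f) ∧ M(f,h) ∧ N(e) ∨ ¬M(d,d))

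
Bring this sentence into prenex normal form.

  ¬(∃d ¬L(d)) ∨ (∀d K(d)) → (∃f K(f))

∃d ∃a ∃f (¬L(d) ∧ ¬K(a) ∨ K(f))

Rewrite implications/biconditionals: A → B as ¬A ∨ B.
  ¬(¬(∃d ¬L(d)) ∨ (∀d K(d))) ∨ (∃f K(f))
Push ¬ through the quantifiers and connectives to reach negation normal form:
  (∃d ¬L(d)) ∧ (∃d ¬K(d)) ∨ (∃f K(f))
Give each quantifier a distinct variable: d↦a.
  (∃d ¬L(d)) ∧ (∃a ¬K(a)) ∨ (∃f K(f))
Pull the quantifiers to the front (each side's bound variable is not free in the other side):
  ∃d ∃a ∃f (¬L(d) ∧ ¬K(a) ∨ K(f))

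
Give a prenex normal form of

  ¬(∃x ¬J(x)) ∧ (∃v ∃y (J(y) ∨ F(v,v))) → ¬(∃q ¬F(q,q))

First replace A → B with ¬A ∨ B.
  ¬(¬(∃x ¬J(x)) ∧ (∃v ∃y (J(y) ∨ F(v,v)))) ∨ ¬(∃q ¬F(q,q))
Push ¬ through the quantifiers and connectives to reach negation normal form:
  (∃x ¬J(x)) ∨ (∀v ∀y (¬J(y) ∧ ¬F(v,v))) ∨ (∀q F(q,q))
All bound variables are already distinct, so no renaming is needed.
Extract every quantifier outward, since the variables are now distinct and don't occur free across branches:
  ∃x ∀v ∀y ∀q (¬J(x) ∨ ¬J(y) ∧ ¬F(v,v) ∨ F(q,q))

∃x ∀v ∀y ∀q (¬J(x) ∨ ¬J(y) ∧ ¬F(v,v) ∨ F(q,q))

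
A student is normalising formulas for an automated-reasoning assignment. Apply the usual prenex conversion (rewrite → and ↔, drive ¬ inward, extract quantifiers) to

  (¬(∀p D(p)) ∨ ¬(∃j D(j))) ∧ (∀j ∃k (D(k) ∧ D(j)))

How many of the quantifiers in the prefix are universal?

Drive negations inward (¬∀x A ≡ ∃x ¬A, ¬∃x A ≡ ∀x ¬A, De Morgan for ∧/∨):
  ((∃p ¬D(p)) ∨ (∀j ¬D(j))) ∧ (∀j ∃k (D(k) ∧ D(j)))
Standardize variables apart so no two quantifiers bind the same name: j↦t.
  ((∃p ¬D(p)) ∨ (∀j ¬D(j))) ∧ (∀t ∃k (D(k) ∧ D(t)))
Pull the quantifiers to the front (each side's bound variable is not free in the other side):
  ∃p ∀j ∀t ∃k ((¬D(p) ∨ ¬D(j)) ∧ D(k) ∧ D(t))
The prefix is ∃p ∀j ∀t ∃k: 2 universal, 2 existential.

2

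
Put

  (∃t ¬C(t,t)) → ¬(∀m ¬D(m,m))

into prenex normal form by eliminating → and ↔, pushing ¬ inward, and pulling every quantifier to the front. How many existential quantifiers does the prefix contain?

Rewrite implications/biconditionals: A → B as ¬A ∨ B.
  ¬(∃t ¬C(t,t)) ∨ ¬(∀m ¬D(m,m))
Drive negations inward (¬∀x A ≡ ∃x ¬A, ¬∃x A ≡ ∀x ¬A, De Morgan for ∧/∨):
  (∀t C(t,t)) ∨ (∃m D(m,m))
Finally move all quantifiers to the prefix:
  ∀t ∃m (C(t,t) ∨ D(m,m))
The prefix is ∀t ∃m: 1 universal, 1 existential.

1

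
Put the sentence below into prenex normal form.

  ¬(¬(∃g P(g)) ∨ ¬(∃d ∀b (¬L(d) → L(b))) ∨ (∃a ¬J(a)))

∃g ∃d ∀b ∀a (P(g) ∧ (L(d) ∨ L(b)) ∧ J(a))

First replace A → B with ¬A ∨ B.
  ¬(¬(∃g P(g)) ∨ ¬(∃d ∀b (¬¬L(d) ∨ L(b))) ∨ (∃a ¬J(a)))
Move each ¬ inward, flipping quantifiers it crosses:
  (∃g P(g)) ∧ (∃d ∀b (L(d) ∨ L(b))) ∧ (∀a J(a))
Extract every quantifier outward, since the variables are now distinct and don't occur free across branches:
  ∃g ∃d ∀b ∀a (P(g) ∧ (L(d) ∨ L(b)) ∧ J(a))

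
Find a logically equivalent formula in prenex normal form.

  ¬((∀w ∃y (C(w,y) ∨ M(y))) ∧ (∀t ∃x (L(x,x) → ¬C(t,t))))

∃w ∀y ∃t ∀x (¬C(w,y) ∧ ¬M(y) ∨ L(x,x) ∧ C(t,t))

Rewrite implications/biconditionals: A → B as ¬A ∨ B.
  ¬((∀w ∃y (C(w,y) ∨ M(y))) ∧ (∀t ∃x (¬L(x,x) ∨ ¬C(t,t))))
Move each ¬ inward, flipping quantifiers it crosses:
  (∃w ∀y (¬C(w,y) ∧ ¬M(y))) ∨ (∃t ∀x (L(x,x) ∧ C(t,t)))
Extract every quantifier outward, since the variables are now distinct and don't occur free across branches:
  ∃w ∀y ∃t ∀x (¬C(w,y) ∧ ¬M(y) ∨ L(x,x) ∧ C(t,t))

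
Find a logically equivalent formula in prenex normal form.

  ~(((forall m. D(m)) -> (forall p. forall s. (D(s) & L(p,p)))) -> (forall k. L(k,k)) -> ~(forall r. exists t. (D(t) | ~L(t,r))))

exists m. forall p. forall s. forall k. forall r. exists t. ((~D(m) | D(s) & L(p,p)) & L(k,k) & (D(t) | ~L(t,r)))

First replace A → B with ¬A ∨ B.
  ~(~(~(forall m. D(m)) | (forall p. forall s. (D(s) & L(p,p)))) | ~(forall k. L(k,k)) | ~(forall r. exists t. (D(t) | ~L(t,r))))
Drive negations inward (¬∀x A ≡ ∃x ¬A, ¬∃x A ≡ ∀x ¬A, De Morgan for ∧/∨):
  ((exists m. ~D(m)) | (forall p. forall s. (D(s) & L(p,p)))) & (forall k. L(k,k)) & (forall r. exists t. (D(t) | ~L(t,r)))
All bound variables are already distinct, so no renaming is needed.
Finally move all quantifiers to the prefix:
  exists m. forall p. forall s. forall k. forall r. exists t. ((~D(m) | D(s) & L(p,p)) & L(k,k) & (D(t) | ~L(t,r)))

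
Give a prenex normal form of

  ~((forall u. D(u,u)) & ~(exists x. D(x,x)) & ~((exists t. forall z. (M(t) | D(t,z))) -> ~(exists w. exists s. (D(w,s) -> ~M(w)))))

First replace A → B with ¬A ∨ B.
  ~((forall u. D(u,u)) & ~(exists x. D(x,x)) & ~(~(exists t. forall z. (M(t) | D(t,z))) | ~(exists w. exists s. (~D(w,s) | ~M(w)))))
Drive negations inward (¬∀x A ≡ ∃x ¬A, ¬∃x A ≡ ∀x ¬A, De Morgan for ∧/∨):
  (exists u. ~D(u,u)) | (exists x. D(x,x)) | (forall t. exists z. (~M(t) & ~D(t,z))) | (forall w. forall s. (D(w,s) & M(w)))
All bound variables are already distinct, so no renaming is needed.
Pull the quantifiers to the front (each side's bound variable is not free in the other side):
  exists u. exists x. forall t. exists z. forall w. forall s. (~D(u,u) | D(x,x) | ~M(t) & ~D(t,z) | D(w,s) & M(w))

exists u. exists x. forall t. exists z. forall w. forall s. (~D(u,u) | D(x,x) | ~M(t) & ~D(t,z) | D(w,s) & M(w))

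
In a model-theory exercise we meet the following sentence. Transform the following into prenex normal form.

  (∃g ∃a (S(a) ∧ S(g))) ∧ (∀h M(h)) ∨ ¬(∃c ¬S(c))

Push ¬ through the quantifiers and connectives to reach negation normal form:
  (∃g ∃a (S(a) ∧ S(g))) ∧ (∀h M(h)) ∨ (∀c S(c))
All bound variables are already distinct, so no renaming is needed.
Extract every quantifier outward, since the variables are now distinct and don't occur free across branches:
  ∃g ∃a ∀h ∀c (S(a) ∧ S(g) ∧ M(h) ∨ S(c))

∃g ∃a ∀h ∀c (S(a) ∧ S(g) ∧ M(h) ∨ S(c))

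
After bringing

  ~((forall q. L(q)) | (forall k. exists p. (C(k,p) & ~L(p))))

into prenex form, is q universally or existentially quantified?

Drive negations inward (¬∀x A ≡ ∃x ¬A, ¬∃x A ≡ ∀x ¬A, De Morgan for ∧/∨):
  (exists q. ~L(q)) & (exists k. forall p. (~C(k,p) | L(p)))
All bound variables are already distinct, so no renaming is needed.
Extract every quantifier outward, since the variables are now distinct and don't occur free across branches:
  exists q. exists k. forall p. (~L(q) & (~C(k,p) | L(p)))
The quantifier forall q sits under an odd number of negations, so it flips to exists q.

existential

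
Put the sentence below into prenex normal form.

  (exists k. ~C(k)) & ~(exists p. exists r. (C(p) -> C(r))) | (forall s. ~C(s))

exists k. forall p. forall r. forall s. (~C(k) & C(p) & ~C(r) | ~C(s))

First replace A → B with ¬A ∨ B.
  (exists k. ~C(k)) & ~(exists p. exists r. (~C(p) | C(r))) | (forall s. ~C(s))
Drive negations inward (¬∀x A ≡ ∃x ¬A, ¬∃x A ≡ ∀x ¬A, De Morgan for ∧/∨):
  (exists k. ~C(k)) & (forall p. forall r. (C(p) & ~C(r))) | (forall s. ~C(s))
All bound variables are already distinct, so no renaming is needed.
Finally move all quantifiers to the prefix:
  exists k. forall p. forall r. forall s. (~C(k) & C(p) & ~C(r) | ~C(s))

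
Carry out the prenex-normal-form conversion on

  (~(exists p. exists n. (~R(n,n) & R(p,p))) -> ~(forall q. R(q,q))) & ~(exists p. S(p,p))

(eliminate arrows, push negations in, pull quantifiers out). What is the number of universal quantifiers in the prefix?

Rewrite implications/biconditionals: A → B as ¬A ∨ B.
  (~~(exists p. exists n. (~R(n,n) & R(p,p))) | ~(forall q. R(q,q))) & ~(exists p. S(p,p))
Drive negations inward (¬∀x A ≡ ∃x ¬A, ¬∃x A ≡ ∀x ¬A, De Morgan for ∧/∨):
  ((exists p. exists n. (~R(n,n) & R(p,p))) | (exists q. ~R(q,q))) & (forall p. ~S(p,p))
Rename bound variables to avoid capture: p↦x.
  ((exists p. exists n. (~R(n,n) & R(p,p))) | (exists q. ~R(q,q))) & (forall x. ~S(x,x))
Finally move all quantifiers to the prefix:
  exists p. exists n. exists q. forall x. ((~R(n,n) & R(p,p) | ~R(q,q)) & ~S(x,x))
The prefix is exists p exists n exists q forall x: 1 universal, 3 existential.

1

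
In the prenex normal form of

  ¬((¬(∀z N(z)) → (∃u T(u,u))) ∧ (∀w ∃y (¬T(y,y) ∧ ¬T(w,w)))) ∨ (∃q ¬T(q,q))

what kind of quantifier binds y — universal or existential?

universal

First replace A → B with ¬A ∨ B.
  ¬((¬¬(∀z N(z)) ∨ (∃u T(u,u))) ∧ (∀w ∃y (¬T(y,y) ∧ ¬T(w,w)))) ∨ (∃q ¬T(q,q))
Push ¬ through the quantifiers and connectives to reach negation normal form:
  (∃z ¬N(z)) ∧ (∀u ¬T(u,u)) ∨ (∃w ∀y (T(y,y) ∨ T(w,w))) ∨ (∃q ¬T(q,q))
Finally move all quantifiers to the prefix:
  ∃z ∀u ∃w ∀y ∃q (¬N(z) ∧ ¬T(u,u) ∨ T(y,y) ∨ T(w,w) ∨ ¬T(q,q))
The quantifier ∃y sits under an odd number of negations (counting the antecedent side of each →), so it flips to ∀y.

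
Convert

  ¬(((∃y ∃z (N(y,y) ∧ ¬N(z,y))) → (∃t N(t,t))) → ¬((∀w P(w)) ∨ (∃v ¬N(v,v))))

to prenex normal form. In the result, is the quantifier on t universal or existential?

existential

Eliminate → and ↔ using ¬ and ∨.
  ¬(¬(¬(∃y ∃z (N(y,y) ∧ ¬N(z,y))) ∨ (∃t N(t,t))) ∨ ¬((∀w P(w)) ∨ (∃v ¬N(v,v))))
Drive negations inward (¬∀x A ≡ ∃x ¬A, ¬∃x A ≡ ∀x ¬A, De Morgan for ∧/∨):
  ((∀y ∀z (¬N(y,y) ∨ N(z,y))) ∨ (∃t N(t,t))) ∧ ((∀w P(w)) ∨ (∃v ¬N(v,v)))
Pull the quantifiers to the front (each side's bound variable is not free in the other side):
  ∀y ∀z ∃t ∀w ∃v ((¬N(y,y) ∨ N(z,y) ∨ N(t,t)) ∧ (P(w) ∨ ¬N(v,v)))
The quantifier ∃t sits under an even number of negations (counting the antecedent side of each →), so it remains existential.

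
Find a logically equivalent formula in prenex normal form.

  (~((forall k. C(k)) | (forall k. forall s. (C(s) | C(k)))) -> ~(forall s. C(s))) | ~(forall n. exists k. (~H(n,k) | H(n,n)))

First replace A → B with ¬A ∨ B.
  ~~((forall k. C(k)) | (forall k. forall s. (C(s) | C(k)))) | ~(forall s. C(s)) | ~(forall n. exists k. (~H(n,k) | H(n,n)))
Push ¬ through the quantifiers and connectives to reach negation normal form:
  (forall k. C(k)) | (forall k. forall s. (C(s) | C(k))) | (exists s. ~C(s)) | (exists n. forall k. (H(n,k) & ~H(n,n)))
Rename bound variables to avoid capture: k↦y, s↦z1, k↦w1.
  (forall k. C(k)) | (forall y. forall s. (C(s) | C(y))) | (exists z1. ~C(z1)) | (exists n. forall w1. (H(n,w1) & ~H(n,n)))
Extract every quantifier outward, since the variables are now distinct and don't occur free across branches:
  forall k. forall y. forall s. exists z1. exists n. forall w1. (C(k) | C(s) | C(y) | ~C(z1) | H(n,w1) & ~H(n,n))

forall k. forall y. forall s. exists z1. exists n. forall w1. (C(k) | C(s) | C(y) | ~C(z1) | H(n,w1) & ~H(n,n))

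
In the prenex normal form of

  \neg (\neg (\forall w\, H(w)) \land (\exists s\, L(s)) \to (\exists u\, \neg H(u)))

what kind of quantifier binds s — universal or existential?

Eliminate → and ↔ using ¬ and ∨.
  \neg (\neg (\neg (\forall w\, H(w)) \land (\exists s\, L(s))) \lor (\exists u\, \neg H(u)))
Move each ¬ inward, flipping quantifiers it crosses:
  (\exists w\, \neg H(w)) \land (\exists s\, L(s)) \land (\forall u\, H(u))
All bound variables are already distinct, so no renaming is needed.
Pull the quantifiers to the front (each side's bound variable is not free in the other side):
  \exists w\, \exists s\, \forall u\, (\neg H(w) \land L(s) \land H(u))
The quantifier \exists s sits under an even number of negations (counting the antecedent side of each →), so it remains existential.

existential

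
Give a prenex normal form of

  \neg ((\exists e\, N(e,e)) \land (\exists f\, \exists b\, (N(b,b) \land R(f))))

\forall e\, \forall f\, \forall b\, (\neg N(e,e) \lor \neg N(b,b) \lor \neg R(f))

Push ¬ through the quantifiers and connectives to reach negation normal form:
  (\forall e\, \neg N(e,e)) \lor (\forall f\, \forall b\, (\neg N(b,b) \lor \neg R(f)))
All bound variables are already distinct, so no renaming is needed.
Extract every quantifier outward, since the variables are now distinct and don't occur free across branches:
  \forall e\, \forall f\, \forall b\, (\neg N(e,e) \lor \neg N(b,b) \lor \neg R(f))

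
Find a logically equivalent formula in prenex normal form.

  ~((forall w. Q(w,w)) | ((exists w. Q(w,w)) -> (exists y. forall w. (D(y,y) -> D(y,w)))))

Eliminate → and ↔ using ¬ and ∨.
  ~((forall w. Q(w,w)) | ~(exists w. Q(w,w)) | (exists y. forall w. (~D(y,y) | D(y,w))))
Move each ¬ inward, flipping quantifiers it crosses:
  (exists w. ~Q(w,w)) & (exists w. Q(w,w)) & (forall y. exists w. (D(y,y) & ~D(y,w)))
Rename bound variables to avoid capture: w↦u, w↦v1.
  (exists w. ~Q(w,w)) & (exists u. Q(u,u)) & (forall y. exists v1. (D(y,y) & ~D(y,v1)))
Pull the quantifiers to the front (each side's bound variable is not free in the other side):
  exists w. exists u. forall y. exists v1. (~Q(w,w) & Q(u,u) & D(y,y) & ~D(y,v1))

exists w. exists u. forall y. exists v1. (~Q(w,w) & Q(u,u) & D(y,y) & ~D(y,v1))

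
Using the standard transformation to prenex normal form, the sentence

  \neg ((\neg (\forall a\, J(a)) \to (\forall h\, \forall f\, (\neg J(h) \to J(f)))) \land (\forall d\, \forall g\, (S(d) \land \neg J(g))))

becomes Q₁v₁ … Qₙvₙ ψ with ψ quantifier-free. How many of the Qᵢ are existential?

5

Eliminate → and ↔ using ¬ and ∨.
  \neg ((\neg \neg (\forall a\, J(a)) \lor (\forall h\, \forall f\, (\neg \neg J(h) \lor J(f)))) \land (\forall d\, \forall g\, (S(d) \land \neg J(g))))
Drive negations inward (¬∀x A ≡ ∃x ¬A, ¬∃x A ≡ ∀x ¬A, De Morgan for ∧/∨):
  (\exists a\, \neg J(a)) \land (\exists h\, \exists f\, (\neg J(h) \land \neg J(f))) \lor (\exists d\, \exists g\, (\neg S(d) \lor J(g)))
All bound variables are already distinct, so no renaming is needed.
Pull the quantifiers to the front (each side's bound variable is not free in the other side):
  \exists a\, \exists h\, \exists f\, \exists d\, \exists g\, (\neg J(a) \land \neg J(h) \land \neg J(f) \lor \neg S(d) \lor J(g))
The prefix is \exists a \exists h \exists f \exists d \exists g: 0 universal, 5 existential.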